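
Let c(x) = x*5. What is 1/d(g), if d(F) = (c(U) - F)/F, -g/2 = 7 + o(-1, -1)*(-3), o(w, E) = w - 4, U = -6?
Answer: -22/7 ≈ -3.1429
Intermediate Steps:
o(w, E) = -4 + w
c(x) = 5*x
g = -44 (g = -2*(7 + (-4 - 1)*(-3)) = -2*(7 - 5*(-3)) = -2*(7 + 15) = -2*22 = -44)
d(F) = (-30 - F)/F (d(F) = (5*(-6) - F)/F = (-30 - F)/F)
1/d(g) = 1/((-30 - 1*(-44))/(-44)) = 1/(-(-30 + 44)/44) = 1/(-1/44*14) = 1/(-7/22) = -22/7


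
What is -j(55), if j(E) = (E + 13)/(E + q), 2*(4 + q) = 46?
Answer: -34/37 ≈ -0.91892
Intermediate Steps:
q = 19 (q = -4 + (½)*46 = -4 + 23 = 19)
j(E) = (13 + E)/(19 + E) (j(E) = (E + 13)/(E + 19) = (13 + E)/(19 + E))
-j(55) = -(13 + 55)/(19 + 55) = -68/74 = -1*34/37 = -34/37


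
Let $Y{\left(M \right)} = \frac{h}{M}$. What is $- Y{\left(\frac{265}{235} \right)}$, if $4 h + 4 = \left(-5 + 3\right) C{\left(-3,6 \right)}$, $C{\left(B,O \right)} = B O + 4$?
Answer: $- \frac{282}{53} \approx -5.3208$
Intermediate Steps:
$C{\left(B,O \right)} = 4 + B O$
$h = 6$ ($h = -1 + \frac{\left(-5 + 3\right) \left(4 - 18\right)}{4} = -1 + \frac{\left(-2\right) \left(4 - 18\right)}{4} = -1 + \frac{\left(-2\right) \left(-14\right)}{4} = -1 + \frac{1}{4} \cdot 28 = -1 + 7 = 6$)
$Y{\left(M \right)} = \frac{6}{M}$
$- Y{\left(\frac{265}{235} \right)} = - \frac{6}{265 \cdot \frac{1}{235}} = - \frac{6}{\frac{53}{47}} = - \frac{6 \cdot 47}{53} = \left(-1\right) \frac{282}{53} = - \frac{282}{53}$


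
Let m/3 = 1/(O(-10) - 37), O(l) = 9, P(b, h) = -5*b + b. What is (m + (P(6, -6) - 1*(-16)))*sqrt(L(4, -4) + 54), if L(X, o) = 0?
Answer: -681*sqrt(6)/28 ≈ -59.575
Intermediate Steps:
P(b, h) = -4*b
m = -3/28 (m = 3/(9 - 37) = 3/(-28) = 3*(-1/28) = -3/28 ≈ -0.10714)
(m + (P(6, -6) - 1*(-16)))*sqrt(L(4, -4) + 54) = (-3/28 + (-4*6 - 1*(-16)))*sqrt(0 + 54) = (-3/28 + (-24 + 16))*sqrt(54) = (-3/28 - 8)*(3*sqrt(6)) = -681*sqrt(6)/28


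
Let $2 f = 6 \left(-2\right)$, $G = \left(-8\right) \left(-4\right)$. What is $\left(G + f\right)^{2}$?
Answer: $676$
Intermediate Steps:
$G = 32$
$f = -6$ ($f = \frac{6 \left(-2\right)}{2} = \frac{1}{2} \left(-12\right) = -6$)
$\left(G + f\right)^{2} = \left(32 - 6\right)^{2} = 26^{2} = 676$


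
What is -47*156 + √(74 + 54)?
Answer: -7332 + 8*√2 ≈ -7320.7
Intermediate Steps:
-47*156 + √(74 + 54) = -7332 + √128 = -7332 + 8*√2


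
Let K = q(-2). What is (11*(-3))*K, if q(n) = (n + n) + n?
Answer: 198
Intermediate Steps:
q(n) = 3*n (q(n) = 2*n + n = 3*n)
K = -6 (K = 3*(-2) = -6)
(11*(-3))*K = (11*(-3))*(-6) = -33*(-6) = 198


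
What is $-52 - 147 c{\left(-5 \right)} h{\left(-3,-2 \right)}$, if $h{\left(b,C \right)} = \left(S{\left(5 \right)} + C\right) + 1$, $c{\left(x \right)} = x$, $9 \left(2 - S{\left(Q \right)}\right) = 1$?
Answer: $\frac{1804}{3} \approx 601.33$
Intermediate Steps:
$S{\left(Q \right)} = \frac{17}{9}$ ($S{\left(Q \right)} = 2 - \frac{1}{9} = \frac{17}{9}$)
$h{\left(b,C \right)} = \frac{26}{9} + C$ ($h{\left(b,C \right)} = \left(\frac{17}{9} + C\right) + 1 = \frac{26}{9} + C$)
$-52 - 147 c{\left(-5 \right)} h{\left(-3,-2 \right)} = -52 - 147 \left(- 5 \left(\frac{26}{9} - 2\right)\right) = -52 - 147 \left(\left(-5\right) \frac{8}{9}\right) = -52 - - \frac{1960}{3} = -52 + \frac{1960}{3} = \frac{1804}{3}$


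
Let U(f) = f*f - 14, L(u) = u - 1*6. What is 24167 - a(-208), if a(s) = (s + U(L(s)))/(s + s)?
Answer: 5049523/208 ≈ 24277.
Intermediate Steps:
L(u) = -6 + u (L(u) = u - 6 = -6 + u)
U(f) = -14 + f**2 (U(f) = f**2 - 14 = -14 + f**2)
a(s) = (-14 + s + (-6 + s)**2)/(2*s) (a(s) = (s + (-14 + (-6 + s)**2))/(s + s) = (-14 + s + (-6 + s)**2)/((2*s)) = (-14 + s + (-6 + s)**2)*(1/(2*s)) = (-14 + s + (-6 + s)**2)/(2*s))
24167 - a(-208) = 24167 - (-14 - 208 + (-6 - 208)**2)/(2*(-208)) = 24167 - (-1)*(-14 - 208 + (-214)**2)/(2*208) = 24167 - (-1)*(-14 - 208 + 45796)/(2*208) = 24167 - (-1)*45574/(2*208) = 24167 - 1*(-22787/208) = 24167 + 22787/208 = 5049523/208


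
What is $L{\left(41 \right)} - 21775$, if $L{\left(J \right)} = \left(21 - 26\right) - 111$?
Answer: $-21891$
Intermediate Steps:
$L{\left(J \right)} = -116$ ($L{\left(J \right)} = -5 - 111 = -116$)
$L{\left(41 \right)} - 21775 = -116 - 21775 = -21891$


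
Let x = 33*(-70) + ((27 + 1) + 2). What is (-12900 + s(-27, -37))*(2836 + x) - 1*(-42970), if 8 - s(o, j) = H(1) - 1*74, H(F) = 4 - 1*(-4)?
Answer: -7088286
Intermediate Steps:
H(F) = 8 (H(F) = 4 + 4 = 8)
s(o, j) = 74 (s(o, j) = 8 - (8 - 1*74) = 8 - (8 - 74) = 8 - 1*(-66) = 8 + 66 = 74)
x = -2280 (x = -2310 + (28 + 2) = -2310 + 30 = -2280)
(-12900 + s(-27, -37))*(2836 + x) - 1*(-42970) = (-12900 + 74)*(2836 - 2280) - 1*(-42970) = -12826*556 + 42970 = -7131256 + 42970 = -7088286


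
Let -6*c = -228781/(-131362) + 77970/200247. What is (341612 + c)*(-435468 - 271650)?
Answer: -302580568636581732873/1252611734 ≈ -2.4156e+11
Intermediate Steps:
c = -889761969/2505223468 (c = -(-228781/(-131362) + 77970/200247)/6 = -(-228781*(-1/131362) + 77970*(1/200247))/6 = -(32683/18766 + 25990/66749)/6 = -1/6*2669285907/1252611734 = -889761969/2505223468 ≈ -0.35516)
(341612 + c)*(-435468 - 271650) = (341612 - 889761969/2505223468)*(-435468 - 271650) = (855813509588447/2505223468)*(-707118) = -302580568636581732873/1252611734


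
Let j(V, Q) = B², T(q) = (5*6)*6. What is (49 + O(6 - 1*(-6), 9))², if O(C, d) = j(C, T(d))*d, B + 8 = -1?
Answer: 605284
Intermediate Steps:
T(q) = 180 (T(q) = 30*6 = 180)
B = -9 (B = -8 - 1 = -9)
j(V, Q) = 81 (j(V, Q) = (-9)² = 81)
O(C, d) = 81*d
(49 + O(6 - 1*(-6), 9))² = (49 + 81*9)² = (49 + 729)² = 778² = 605284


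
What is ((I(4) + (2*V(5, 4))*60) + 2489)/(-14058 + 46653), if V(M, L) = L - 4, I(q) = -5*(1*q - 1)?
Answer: 2474/32595 ≈ 0.075901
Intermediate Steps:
I(q) = 5 - 5*q (I(q) = -5*(q - 1) = -5*(-1 + q) = 5 - 5*q)
V(M, L) = -4 + L
((I(4) + (2*V(5, 4))*60) + 2489)/(-14058 + 46653) = (((5 - 5*4) + (2*(-4 + 4))*60) + 2489)/(-14058 + 46653) = (((5 - 20) + (2*0)*60) + 2489)/32595 = ((-15 + 0*60) + 2489)*(1/32595) = ((-15 + 0) + 2489)*(1/32595) = (-15 + 2489)*(1/32595) = 2474*(1/32595) = 2474/32595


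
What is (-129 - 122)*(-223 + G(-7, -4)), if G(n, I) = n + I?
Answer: 58734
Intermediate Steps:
G(n, I) = I + n
(-129 - 122)*(-223 + G(-7, -4)) = (-129 - 122)*(-223 + (-4 - 7)) = -251*(-223 - 11) = -251*(-234) = 58734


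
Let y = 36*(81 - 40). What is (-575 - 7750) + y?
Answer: -6849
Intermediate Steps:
y = 1476 (y = 36*41 = 1476)
(-575 - 7750) + y = (-575 - 7750) + 1476 = -8325 + 1476 = -6849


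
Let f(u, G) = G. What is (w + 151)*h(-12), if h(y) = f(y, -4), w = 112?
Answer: -1052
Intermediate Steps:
h(y) = -4
(w + 151)*h(-12) = (112 + 151)*(-4) = 263*(-4) = -1052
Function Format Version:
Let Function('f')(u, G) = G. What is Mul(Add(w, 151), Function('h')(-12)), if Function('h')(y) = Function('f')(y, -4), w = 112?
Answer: -1052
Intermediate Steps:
Function('h')(y) = -4
Mul(Add(w, 151), Function('h')(-12)) = Mul(Add(112, 151), -4) = Mul(263, -4) = -1052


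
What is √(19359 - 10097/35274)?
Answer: √24087177854706/35274 ≈ 139.14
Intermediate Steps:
√(19359 - 10097/35274) = √(682859269/35274) = √24087177854706/35274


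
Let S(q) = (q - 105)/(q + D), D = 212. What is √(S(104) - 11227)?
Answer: I*√280270907/158 ≈ 105.96*I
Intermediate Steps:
S(q) = (-105 + q)/(212 + q) (S(q) = (q - 105)/(q + 212) = (-105 + q)/(212 + q))
√(S(104) - 11227) = √((-105 + 104)/(212 + 104) - 11227) = √(-1/316 - 11227) = √(-3547733/316) = I*√280270907/158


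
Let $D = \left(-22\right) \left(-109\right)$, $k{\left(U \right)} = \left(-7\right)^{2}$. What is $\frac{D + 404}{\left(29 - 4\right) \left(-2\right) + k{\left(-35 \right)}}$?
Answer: $-2802$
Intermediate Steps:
$k{\left(U \right)} = 49$
$D = 2398$
$\frac{D + 404}{\left(29 - 4\right) \left(-2\right) + k{\left(-35 \right)}} = \frac{2398 + 404}{\left(29 - 4\right) \left(-2\right) + 49} = \frac{2802}{25 \left(-2\right) + 49} = \frac{2802}{-50 + 49} = \frac{2802}{-1} = 2802 \left(-1\right) = -2802$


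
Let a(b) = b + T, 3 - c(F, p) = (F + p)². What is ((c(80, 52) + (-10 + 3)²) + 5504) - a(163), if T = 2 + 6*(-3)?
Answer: -12015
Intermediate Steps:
c(F, p) = 3 - (F + p)²
T = -16 (T = 2 - 18 = -16)
a(b) = -16 + b (a(b) = b - 16 = -16 + b)
((c(80, 52) + (-10 + 3)²) + 5504) - a(163) = (((3 - (80 + 52)²) + (-10 + 3)²) + 5504) - (-16 + 163) = (((3 - 1*132²) + (-7)²) + 5504) - 1*147 = (((3 - 1*17424) + 49) + 5504) - 147 = (((3 - 17424) + 49) + 5504) - 147 = ((-17421 + 49) + 5504) - 147 = (-17372 + 5504) - 147 = -11868 - 147 = -12015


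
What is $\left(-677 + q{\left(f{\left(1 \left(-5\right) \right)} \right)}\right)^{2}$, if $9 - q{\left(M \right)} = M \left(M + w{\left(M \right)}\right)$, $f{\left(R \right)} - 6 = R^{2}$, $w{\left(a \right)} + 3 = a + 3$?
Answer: $6708100$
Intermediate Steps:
$w{\left(a \right)} = a$ ($w{\left(a \right)} = -3 + \left(a + 3\right) = -3 + \left(3 + a\right) = a$)
$f{\left(R \right)} = 6 + R^{2}$
$q{\left(M \right)} = 9 - 2 M^{2}$ ($q{\left(M \right)} = 9 - M \left(M + M\right) = 9 - M 2 M = 9 - 2 M^{2}$)
$\left(-677 + q{\left(f{\left(1 \left(-5\right) \right)} \right)}\right)^{2} = \left(-677 + \left(9 - 2 \left(6 + \left(1 \left(-5\right)\right)^{2}\right)^{2}\right)\right)^{2} = \left(-677 + \left(9 - 2 \left(6 + \left(-5\right)^{2}\right)^{2}\right)\right)^{2} = \left(-677 + \left(9 - 2 \left(6 + 25\right)^{2}\right)\right)^{2} = \left(-677 + \left(9 - 2 \cdot 31^{2}\right)\right)^{2} = \left(-677 + \left(9 - 1922\right)\right)^{2} = \left(-677 - 1913\right)^{2} = \left(-2590\right)^{2} = 6708100$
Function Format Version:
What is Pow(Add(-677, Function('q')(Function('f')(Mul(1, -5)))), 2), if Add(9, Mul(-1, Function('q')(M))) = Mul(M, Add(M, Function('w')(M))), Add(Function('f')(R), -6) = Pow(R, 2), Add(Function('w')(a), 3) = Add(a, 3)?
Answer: 6708100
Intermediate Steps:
Function('w')(a) = a (Function('w')(a) = Add(-3, Add(a, 3)) = Add(-3, Add(3, a)) = a)
Function('f')(R) = Add(6, Pow(R, 2))
Function('q')(M) = Add(9, Mul(-2, Pow(M, 2))) (Function('q')(M) = Add(9, Mul(-1, Mul(M, Add(M, M)))) = Add(9, Mul(-1, Mul(M, Mul(2, M)))) = Add(9, Mul(-1, Mul(2, Pow(M, 2)))) = Add(9, Mul(-2, Pow(M, 2))))
Pow(Add(-677, Function('q')(Function('f')(Mul(1, -5)))), 2) = Pow(Add(-677, Add(9, Mul(-2, Pow(Add(6, Pow(Mul(1, -5), 2)), 2)))), 2) = Pow(Add(-677, Add(9, Mul(-2, Pow(Add(6, Pow(-5, 2)), 2)))), 2) = Pow(Add(-677, Add(9, Mul(-2, Pow(Add(6, 25), 2)))), 2) = Pow(Add(-677, Add(9, Mul(-2, Pow(31, 2)))), 2) = Pow(Add(-677, Add(9, Mul(-2, 961))), 2) = Pow(Add(-677, Add(9, -1922)), 2) = Pow(Add(-677, -1913), 2) = Pow(-2590, 2) = 6708100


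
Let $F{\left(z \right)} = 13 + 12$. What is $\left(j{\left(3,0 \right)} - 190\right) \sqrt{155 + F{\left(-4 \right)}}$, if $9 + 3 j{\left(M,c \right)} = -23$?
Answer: $- 1204 \sqrt{5} \approx -2692.2$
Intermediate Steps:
$F{\left(z \right)} = 25$
$j{\left(M,c \right)} = - \frac{32}{3}$ ($j{\left(M,c \right)} = -3 + \frac{1}{3} \left(-23\right) = -3 - \frac{23}{3} = - \frac{32}{3}$)
$\left(j{\left(3,0 \right)} - 190\right) \sqrt{155 + F{\left(-4 \right)}} = \left(- \frac{32}{3} - 190\right) \sqrt{155 + 25} = - \frac{602 \sqrt{180}}{3} = - \frac{602 \cdot 6 \sqrt{5}}{3} = - 1204 \sqrt{5}$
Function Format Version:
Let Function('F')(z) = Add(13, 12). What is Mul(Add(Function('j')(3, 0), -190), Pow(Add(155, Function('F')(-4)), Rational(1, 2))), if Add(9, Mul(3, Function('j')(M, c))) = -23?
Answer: Mul(-1204, Pow(5, Rational(1, 2))) ≈ -2692.2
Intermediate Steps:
Function('F')(z) = 25
Function('j')(M, c) = Rational(-32, 3) (Function('j')(M, c) = Add(-3, Mul(Rational(1, 3), -23)) = Add(-3, Rational(-23, 3)) = Rational(-32, 3))
Mul(Add(Function('j')(3, 0), -190), Pow(Add(155, Function('F')(-4)), Rational(1, 2))) = Mul(Add(Rational(-32, 3), -190), Pow(Add(155, 25), Rational(1, 2))) = Mul(Rational(-602, 3), Pow(180, Rational(1, 2))) = Mul(Rational(-602, 3), Mul(6, Pow(5, Rational(1, 2)))) = Mul(-1204, Pow(5, Rational(1, 2)))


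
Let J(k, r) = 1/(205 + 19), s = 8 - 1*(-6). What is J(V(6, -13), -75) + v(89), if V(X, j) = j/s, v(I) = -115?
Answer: -25759/224 ≈ -115.00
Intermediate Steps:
s = 14 (s = 8 + 6 = 14)
V(X, j) = j/14
J(k, r) = 1/224
J(V(6, -13), -75) + v(89) = 1/224 - 115 = -25759/224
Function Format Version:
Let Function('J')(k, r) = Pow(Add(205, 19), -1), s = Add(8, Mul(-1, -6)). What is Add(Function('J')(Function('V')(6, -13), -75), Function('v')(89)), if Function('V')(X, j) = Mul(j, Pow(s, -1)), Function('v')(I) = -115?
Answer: Rational(-25759, 224) ≈ -115.00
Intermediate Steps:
s = 14 (s = Add(8, 6) = 14)
Function('V')(X, j) = Mul(Rational(1, 14), j) (Function('V')(X, j) = Mul(j, Pow(14, -1)) = Mul(j, Rational(1, 14)) = Mul(Rational(1, 14), j))
Function('J')(k, r) = Rational(1, 224) (Function('J')(k, r) = Pow(224, -1) = Rational(1, 224))
Add(Function('J')(Function('V')(6, -13), -75), Function('v')(89)) = Add(Rational(1, 224), -115) = Rational(-25759, 224)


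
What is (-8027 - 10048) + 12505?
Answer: -5570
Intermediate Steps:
(-8027 - 10048) + 12505 = -18075 + 12505 = -5570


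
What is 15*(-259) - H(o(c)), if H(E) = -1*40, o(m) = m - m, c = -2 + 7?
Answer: -3845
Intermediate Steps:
c = 5
o(m) = 0
H(E) = -40
15*(-259) - H(o(c)) = 15*(-259) - 1*(-40) = -3885 + 40 = -3845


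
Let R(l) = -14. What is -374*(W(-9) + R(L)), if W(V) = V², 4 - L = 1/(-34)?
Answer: -25058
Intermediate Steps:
L = 137/34 (L = 4 - 1/(-34) = 4 - 1*(-1/34) = 4 + 1/34 = 137/34 ≈ 4.0294)
-374*(W(-9) + R(L)) = -374*((-9)² - 14) = -374*(81 - 14) = -374*67 = -25058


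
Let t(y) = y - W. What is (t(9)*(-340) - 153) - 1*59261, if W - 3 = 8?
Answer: -58734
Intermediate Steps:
W = 11 (W = 3 + 8 = 11)
t(y) = -11 + y (t(y) = y - 1*11 = y - 11 = -11 + y)
(t(9)*(-340) - 153) - 1*59261 = ((-11 + 9)*(-340) - 153) - 1*59261 = (-2*(-340) - 153) - 59261 = (680 - 153) - 59261 = 527 - 59261 = -58734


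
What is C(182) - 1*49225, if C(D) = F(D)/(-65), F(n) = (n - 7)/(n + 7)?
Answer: -17277980/351 ≈ -49225.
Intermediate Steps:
F(n) = (-7 + n)/(7 + n)
C(D) = -(-7 + D)/(65*(7 + D)) (C(D) = ((-7 + D)/(7 + D))/(-65) = ((-7 + D)/(7 + D))*(-1/65) = -(-7 + D)/(65*(7 + D)))
C(182) - 1*49225 = (7 - 1*182)/(65*(7 + 182)) - 1*49225 = (1/65)*(7 - 182)/189 - 49225 = (1/65)*(1/189)*(-175) - 49225 = -5/351 - 49225 = -17277980/351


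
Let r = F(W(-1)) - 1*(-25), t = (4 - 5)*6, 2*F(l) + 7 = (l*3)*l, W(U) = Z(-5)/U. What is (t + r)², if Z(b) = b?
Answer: 2809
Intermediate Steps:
W(U) = -5/U
F(l) = -7/2 + 3*l²/2 (F(l) = -7/2 + ((l*3)*l)/2 = -7/2 + ((3*l)*l)/2 = -7/2 + (3*l²)/2 = -7/2 + 3*l²/2)
t = -6 (t = -1*6 = -6)
r = 59 (r = (-7/2 + 3*(-5/(-1))²/2) - 1*(-25) = (-7/2 + 3*(-5*(-1))²/2) + 25 = (-7/2 + (3/2)*5²) + 25 = (-7/2 + (3/2)*25) + 25 = (-7/2 + 75/2) + 25 = 34 + 25 = 59)
(t + r)² = (-6 + 59)² = 53² = 2809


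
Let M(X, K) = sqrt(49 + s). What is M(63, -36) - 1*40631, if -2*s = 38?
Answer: -40631 + sqrt(30) ≈ -40626.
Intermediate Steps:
s = -19 (s = -1/2*38 = -19)
M(X, K) = sqrt(30) (M(X, K) = sqrt(49 - 19) = sqrt(30))
M(63, -36) - 1*40631 = sqrt(30) - 1*40631 = sqrt(30) - 40631 = -40631 + sqrt(30)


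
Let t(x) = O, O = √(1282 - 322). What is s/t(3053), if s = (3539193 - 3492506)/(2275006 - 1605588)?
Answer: 46687*√15/80330160 ≈ 0.0022509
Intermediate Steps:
O = 8*√15 (O = √960 = 8*√15 ≈ 30.984)
t(x) = 8*√15
s = 46687/669418 ≈ 0.069743
s/t(3053) = 46687/(669418*((8*√15))) = 46687*(√15/120)/669418 = 46687*√15/80330160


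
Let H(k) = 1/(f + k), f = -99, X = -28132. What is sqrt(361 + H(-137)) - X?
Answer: 28132 + sqrt(5026505)/118 ≈ 28151.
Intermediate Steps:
H(k) = 1/(-99 + k)
sqrt(361 + H(-137)) - X = sqrt(361 + 1/(-99 - 137)) - 1*(-28132) = sqrt(361 + 1/(-236)) + 28132 = sqrt(361 - 1/236) + 28132 = sqrt(85195/236) + 28132 = sqrt(5026505)/118 + 28132 = 28132 + sqrt(5026505)/118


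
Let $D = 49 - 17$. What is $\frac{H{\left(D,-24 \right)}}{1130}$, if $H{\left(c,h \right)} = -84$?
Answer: $- \frac{42}{565} \approx -0.074336$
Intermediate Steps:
$D = 32$
$\frac{H{\left(D,-24 \right)}}{1130} = - \frac{84}{1130} = \left(-84\right) \frac{1}{1130} = - \frac{42}{565}$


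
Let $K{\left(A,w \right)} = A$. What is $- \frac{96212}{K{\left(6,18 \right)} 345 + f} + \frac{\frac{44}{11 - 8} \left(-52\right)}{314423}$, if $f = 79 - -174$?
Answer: $- \frac{90759112052}{2191213887} \approx -41.42$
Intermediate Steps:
$f = 253$ ($f = 79 + 174 = 253$)
$- \frac{96212}{K{\left(6,18 \right)} 345 + f} + \frac{\frac{44}{11 - 8} \left(-52\right)}{314423} = - \frac{96212}{6 \cdot 345 + 253} + \frac{\frac{44}{11 - 8} \left(-52\right)}{314423} = - \frac{96212}{2070 + 253} + \frac{44}{3} \left(-52\right) \frac{1}{314423} = - \frac{96212}{2323} + 44 \cdot \frac{1}{3} \left(-52\right) \frac{1}{314423} = \left(-96212\right) \frac{1}{2323} + \frac{44}{3} \left(-52\right) \frac{1}{314423} = - \frac{96212}{2323} - \frac{2288}{943269} = - \frac{90759112052}{2191213887}$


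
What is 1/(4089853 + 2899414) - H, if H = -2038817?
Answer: 14249836377140/6989267 ≈ 2.0388e+6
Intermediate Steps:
1/(4089853 + 2899414) - H = 1/(4089853 + 2899414) - 1*(-2038817) = 1/6989267 + 2038817 = 14249836377140/6989267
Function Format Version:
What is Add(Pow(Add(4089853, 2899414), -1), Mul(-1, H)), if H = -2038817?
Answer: Rational(14249836377140, 6989267) ≈ 2.0388e+6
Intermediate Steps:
Add(Pow(Add(4089853, 2899414), -1), Mul(-1, H)) = Add(Pow(Add(4089853, 2899414), -1), Mul(-1, -2038817)) = Add(Pow(6989267, -1), 2038817) = Add(Rational(1, 6989267), 2038817) = Rational(14249836377140, 6989267)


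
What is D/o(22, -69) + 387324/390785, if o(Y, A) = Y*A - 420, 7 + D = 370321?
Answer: -23993753763/126223555 ≈ -190.09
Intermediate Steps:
D = 370314 (D = -7 + 370321 = 370314)
o(Y, A) = -420 + A*Y (o(Y, A) = A*Y - 420 = -420 + A*Y)
D/o(22, -69) + 387324/390785 = 370314/(-420 - 69*22) + 387324/390785 = 370314/(-420 - 1518) + 387324*(1/390785) = 370314/(-1938) + 387324/390785 = 370314*(-1/1938) + 387324/390785 = -61719/323 + 387324/390785 = -23993753763/126223555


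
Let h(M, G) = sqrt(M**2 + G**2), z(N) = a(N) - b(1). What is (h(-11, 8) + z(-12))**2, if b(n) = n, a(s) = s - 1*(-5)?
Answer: (8 - sqrt(185))**2 ≈ 31.376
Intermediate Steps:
a(s) = 5 + s (a(s) = s + 5 = 5 + s)
z(N) = 4 + N (z(N) = (5 + N) - 1*1 = (5 + N) - 1 = 4 + N)
h(M, G) = sqrt(G**2 + M**2)
(h(-11, 8) + z(-12))**2 = (sqrt(8**2 + (-11)**2) + (4 - 12))**2 = (sqrt(64 + 121) - 8)**2 = (sqrt(185) - 8)**2 = (-8 + sqrt(185))**2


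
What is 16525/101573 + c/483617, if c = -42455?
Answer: 3679489210/49122429541 ≈ 0.074904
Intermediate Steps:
16525/101573 + c/483617 = 16525/101573 - 42455/483617 = 3679489210/49122429541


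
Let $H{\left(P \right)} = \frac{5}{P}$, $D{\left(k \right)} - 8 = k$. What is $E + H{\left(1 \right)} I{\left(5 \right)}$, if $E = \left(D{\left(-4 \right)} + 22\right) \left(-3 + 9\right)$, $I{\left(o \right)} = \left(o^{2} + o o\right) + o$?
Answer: $431$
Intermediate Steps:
$I{\left(o \right)} = o + 2 o^{2}$ ($I{\left(o \right)} = \left(o^{2} + o^{2}\right) + o = 2 o^{2} + o = o + 2 o^{2}$)
$D{\left(k \right)} = 8 + k$
$E = 156$ ($E = \left(\left(8 - 4\right) + 22\right) \left(-3 + 9\right) = \left(4 + 22\right) 6 = 26 \cdot 6 = 156$)
$E + H{\left(1 \right)} I{\left(5 \right)} = 156 + \frac{5}{1} \cdot 5 \left(1 + 2 \cdot 5\right) = 156 + 5 \cdot 1 \cdot 5 \left(1 + 10\right) = 156 + 5 \cdot 5 \cdot 11 = 156 + 5 \cdot 55 = 156 + 275 = 431$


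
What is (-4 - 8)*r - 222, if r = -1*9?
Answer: -114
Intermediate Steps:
r = -9
(-4 - 8)*r - 222 = (-4 - 8)*(-9) - 222 = -12*(-9) - 222 = 108 - 222 = -114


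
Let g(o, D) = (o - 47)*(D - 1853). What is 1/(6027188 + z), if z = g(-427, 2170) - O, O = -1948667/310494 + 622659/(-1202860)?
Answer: 186740406420/1097461565354626183 ≈ 1.7016e-7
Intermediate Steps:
g(o, D) = (-1853 + D)*(-47 + o) (g(o, D) = (-47 + o)*(-1853 + D) = (-1853 + D)*(-47 + o))
O = -1268652735583/186740406420 (O = -1948667*1/310494 + 622659*(-1/1202860) = -1948667/310494 - 622659/1202860 = -1268652735583/186740406420 ≈ -6.7937)
z = -28057971335120777/186740406420 (z = (87091 - 1853*(-427) - 47*2170 + 2170*(-427)) - 1*(-1268652735583/186740406420) = (87091 + 791231 - 101990 - 926590) + 1268652735583/186740406420 = -150258 + 1268652735583/186740406420 = -28057971335120777/186740406420 ≈ -1.5025e+5)
1/(6027188 + z) = 1/(6027188 - 28057971335120777/186740406420) = 1/(1097461565354626183/186740406420) = 186740406420/1097461565354626183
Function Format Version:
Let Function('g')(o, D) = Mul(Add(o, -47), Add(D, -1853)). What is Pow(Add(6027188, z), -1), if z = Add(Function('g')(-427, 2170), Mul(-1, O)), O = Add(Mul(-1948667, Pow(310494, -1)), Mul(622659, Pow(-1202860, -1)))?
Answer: Rational(186740406420, 1097461565354626183) ≈ 1.7016e-7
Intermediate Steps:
Function('g')(o, D) = Mul(Add(-1853, D), Add(-47, o)) (Function('g')(o, D) = Mul(Add(-47, o), Add(-1853, D)) = Mul(Add(-1853, D), Add(-47, o)))
O = Rational(-1268652735583, 186740406420) (O = Add(Mul(-1948667, Rational(1, 310494)), Mul(622659, Rational(-1, 1202860))) = Add(Rational(-1948667, 310494), Rational(-622659, 1202860)) = Rational(-1268652735583, 186740406420) ≈ -6.7937)
z = Rational(-28057971335120777, 186740406420) (z = Add(Add(87091, Mul(-1853, -427), Mul(-47, 2170), Mul(2170, -427)), Mul(-1, Rational(-1268652735583, 186740406420))) = Add(Add(87091, 791231, -101990, -926590), Rational(1268652735583, 186740406420)) = Add(-150258, Rational(1268652735583, 186740406420)) = Rational(-28057971335120777, 186740406420) ≈ -1.5025e+5)
Pow(Add(6027188, z), -1) = Pow(Add(6027188, Rational(-28057971335120777, 186740406420)), -1) = Pow(Rational(1097461565354626183, 186740406420), -1) = Rational(186740406420, 1097461565354626183)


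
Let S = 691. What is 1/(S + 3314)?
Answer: 1/4005 ≈ 0.00024969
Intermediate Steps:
1/(S + 3314) = 1/(691 + 3314) = 1/4005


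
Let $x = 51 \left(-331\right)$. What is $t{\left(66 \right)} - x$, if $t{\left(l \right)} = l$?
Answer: $16947$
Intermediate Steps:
$x = -16881$
$t{\left(66 \right)} - x = 66 - -16881 = 66 + 16881 = 16947$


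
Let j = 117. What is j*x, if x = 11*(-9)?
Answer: -11583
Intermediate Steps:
x = -99
j*x = 117*(-99) = -11583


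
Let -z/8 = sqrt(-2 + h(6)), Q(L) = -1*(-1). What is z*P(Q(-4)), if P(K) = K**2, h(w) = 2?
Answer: 0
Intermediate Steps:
Q(L) = 1
z = 0 (z = -8*sqrt(-2 + 2) = -8*sqrt(0) = -8*0 = 0)
z*P(Q(-4)) = 0*1**2 = 0*1 = 0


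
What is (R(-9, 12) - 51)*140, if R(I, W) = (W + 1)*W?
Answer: 14700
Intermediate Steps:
R(I, W) = W*(1 + W) (R(I, W) = (1 + W)*W = W*(1 + W))
(R(-9, 12) - 51)*140 = (12*(1 + 12) - 51)*140 = (12*13 - 51)*140 = (156 - 51)*140 = 105*140 = 14700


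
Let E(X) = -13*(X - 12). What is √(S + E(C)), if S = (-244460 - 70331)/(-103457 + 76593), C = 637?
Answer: I*√365946795911/6716 ≈ 90.074*I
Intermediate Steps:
E(X) = 156 - 13*X (E(X) = -13*(-12 + X) = 156 - 13*X)
S = 314791/26864 (S = -314791/(-26864) = -314791*(-1/26864) = 314791/26864 ≈ 11.718)
√(S + E(C)) = √(314791/26864 + (156 - 13*637)) = √(314791/26864 + (156 - 8281)) = √(314791/26864 - 8125) = √(-217955209/26864) = I*√365946795911/6716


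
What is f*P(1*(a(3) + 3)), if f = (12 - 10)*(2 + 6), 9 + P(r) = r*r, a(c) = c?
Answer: 432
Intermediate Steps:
P(r) = -9 + r² (P(r) = -9 + r*r = -9 + r²)
f = 16 (f = 2*8 = 16)
f*P(1*(a(3) + 3)) = 16*(-9 + (1*(3 + 3))²) = 16*(-9 + (1*6)²) = 16*(-9 + 6²) = 16*(-9 + 36) = 16*27 = 432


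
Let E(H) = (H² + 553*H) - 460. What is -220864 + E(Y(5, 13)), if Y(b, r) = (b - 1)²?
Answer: -212220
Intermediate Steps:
Y(b, r) = (-1 + b)²
E(H) = -460 + H² + 553*H
-220864 + E(Y(5, 13)) = -220864 + (-460 + ((-1 + 5)²)² + 553*(-1 + 5)²) = -220864 + (-460 + (4²)² + 553*4²) = -220864 + (-460 + 16² + 553*16) = -220864 + (-460 + 256 + 8848) = -220864 + 8644 = -212220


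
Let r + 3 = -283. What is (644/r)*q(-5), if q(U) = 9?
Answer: -2898/143 ≈ -20.266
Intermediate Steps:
r = -286 (r = -3 - 283 = -286)
(644/r)*q(-5) = (644/(-286))*9 = (644*(-1/286))*9 = -322/143*9 = -2898/143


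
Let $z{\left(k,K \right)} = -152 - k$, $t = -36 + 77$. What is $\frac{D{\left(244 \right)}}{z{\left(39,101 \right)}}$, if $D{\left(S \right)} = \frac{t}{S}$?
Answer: $- \frac{41}{46604} \approx -0.00087975$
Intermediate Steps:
$t = 41$
$D{\left(S \right)} = \frac{41}{S}$
$\frac{D{\left(244 \right)}}{z{\left(39,101 \right)}} = \frac{41 \cdot \frac{1}{244}}{-152 - 39} = \frac{41}{244 \left(-191\right)} = \frac{41}{244} \left(- \frac{1}{191}\right) = - \frac{41}{46604}$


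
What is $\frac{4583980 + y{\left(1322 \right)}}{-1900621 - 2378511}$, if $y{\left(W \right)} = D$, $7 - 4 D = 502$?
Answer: $- \frac{18335425}{17116528} \approx -1.0712$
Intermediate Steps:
$D = - \frac{495}{4}$ ($D = \frac{7}{4} - \frac{251}{2} = - \frac{495}{4} \approx -123.75$)
$y{\left(W \right)} = - \frac{495}{4}$
$\frac{4583980 + y{\left(1322 \right)}}{-1900621 - 2378511} = \frac{4583980 - \frac{495}{4}}{-1900621 - 2378511} = \frac{18335425}{4 \left(-4279132\right)} = \frac{18335425}{4} \left(- \frac{1}{4279132}\right) = - \frac{18335425}{17116528}$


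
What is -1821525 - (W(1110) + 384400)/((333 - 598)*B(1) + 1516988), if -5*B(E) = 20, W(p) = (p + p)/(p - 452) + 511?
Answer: -909738550709629/499437792 ≈ -1.8215e+6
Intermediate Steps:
W(p) = 511 + 2*p/(-452 + p) (W(p) = (2*p)/(-452 + p) + 511 = 2*p/(-452 + p) + 511 = 511 + 2*p/(-452 + p))
B(E) = -4 (B(E) = -⅕*20 = -4)
-1821525 - (W(1110) + 384400)/((333 - 598)*B(1) + 1516988) = -1821525 - ((-230972 + 513*1110)/(-452 + 1110) + 384400)/((333 - 598)*(-4) + 1516988) = -1821525 - ((-230972 + 569430)/658 + 384400)/(-265*(-4) + 1516988) = -1821525 - ((1/658)*338458 + 384400)/(1060 + 1516988) = -1821525 - (169229/329 + 384400)/1518048 = -1821525 - 126636829/(329*1518048) = -1821525 - 1*126636829/499437792 = -1821525 - 126636829/499437792 = -909738550709629/499437792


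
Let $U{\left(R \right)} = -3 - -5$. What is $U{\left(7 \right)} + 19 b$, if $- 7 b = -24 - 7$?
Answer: $\frac{603}{7} \approx 86.143$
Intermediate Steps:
$U{\left(R \right)} = 2$ ($U{\left(R \right)} = -3 + 5 = 2$)
$b = \frac{31}{7}$ ($b = - \frac{-24 - 7}{7} = \left(- \frac{1}{7}\right) \left(-31\right) = \frac{31}{7} \approx 4.4286$)
$U{\left(7 \right)} + 19 b = 2 + 19 \cdot \frac{31}{7} = 2 + \frac{589}{7} = \frac{603}{7}$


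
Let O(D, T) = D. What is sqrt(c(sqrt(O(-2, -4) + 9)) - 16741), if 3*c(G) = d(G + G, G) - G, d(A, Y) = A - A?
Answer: sqrt(-150669 - 3*sqrt(7))/3 ≈ 129.39*I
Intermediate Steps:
d(A, Y) = 0
c(G) = -G/3 (c(G) = (0 - G)/3 = (-G)/3 = -G/3)
sqrt(c(sqrt(O(-2, -4) + 9)) - 16741) = sqrt(-sqrt(-2 + 9)/3 - 16741) = sqrt(-sqrt(7)/3 - 16741) = sqrt(-16741 - sqrt(7)/3)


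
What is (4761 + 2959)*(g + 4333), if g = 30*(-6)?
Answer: 32061160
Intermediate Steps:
g = -180
(4761 + 2959)*(g + 4333) = (4761 + 2959)*(-180 + 4333) = 7720*4153 = 32061160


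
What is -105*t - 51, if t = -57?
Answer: 5934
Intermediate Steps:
-105*t - 51 = -105*(-57) - 51 = 5985 - 51 = 5934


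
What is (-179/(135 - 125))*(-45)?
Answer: 1611/2 ≈ 805.50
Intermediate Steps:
(-179/(135 - 125))*(-45) = (-179/10)*(-45) = ((⅒)*(-179))*(-45) = -179/10*(-45) = 1611/2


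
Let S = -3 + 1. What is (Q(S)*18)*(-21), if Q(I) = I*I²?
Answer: 3024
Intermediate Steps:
S = -2
Q(I) = I³
(Q(S)*18)*(-21) = ((-2)³*18)*(-21) = -8*18*(-21) = -144*(-21) = 3024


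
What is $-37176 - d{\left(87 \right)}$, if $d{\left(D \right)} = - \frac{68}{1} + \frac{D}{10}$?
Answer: $- \frac{371167}{10} \approx -37117.0$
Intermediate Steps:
$d{\left(D \right)} = -68 + \frac{D}{10}$ ($d{\left(D \right)} = \left(-68\right) 1 + D \frac{1}{10} = -68 + \frac{D}{10}$)
$-37176 - d{\left(87 \right)} = -37176 - \left(-68 + \frac{1}{10} \cdot 87\right) = -37176 - \left(-68 + \frac{87}{10}\right) = -37176 - - \frac{593}{10} = -37176 + \frac{593}{10} = - \frac{371167}{10}$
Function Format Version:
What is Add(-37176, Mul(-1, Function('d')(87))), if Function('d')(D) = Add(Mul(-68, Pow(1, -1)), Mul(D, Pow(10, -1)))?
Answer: Rational(-371167, 10) ≈ -37117.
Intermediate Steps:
Function('d')(D) = Add(-68, Mul(Rational(1, 10), D)) (Function('d')(D) = Add(Mul(-68, 1), Mul(D, Rational(1, 10))) = Add(-68, Mul(Rational(1, 10), D)))
Add(-37176, Mul(-1, Function('d')(87))) = Add(-37176, Mul(-1, Add(-68, Mul(Rational(1, 10), 87)))) = Add(-37176, Mul(-1, Add(-68, Rational(87, 10)))) = Add(-37176, Mul(-1, Rational(-593, 10))) = Add(-37176, Rational(593, 10)) = Rational(-371167, 10)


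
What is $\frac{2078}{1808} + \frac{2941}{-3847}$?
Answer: $\frac{1338369}{3477688} \approx 0.38484$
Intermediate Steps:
$\frac{2078}{1808} + \frac{2941}{-3847} = 2078 \cdot \frac{1}{1808} + 2941 \left(- \frac{1}{3847}\right) = \frac{1039}{904} - \frac{2941}{3847} = \frac{1338369}{3477688}$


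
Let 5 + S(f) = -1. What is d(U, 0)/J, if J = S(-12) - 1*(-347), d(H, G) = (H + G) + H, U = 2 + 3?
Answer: 10/341 ≈ 0.029326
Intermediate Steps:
U = 5
d(H, G) = G + 2*H (d(H, G) = (G + H) + H = G + 2*H)
S(f) = -6 (S(f) = -5 - 1 = -6)
J = 341 (J = -6 - 1*(-347) = -6 + 347 = 341)
d(U, 0)/J = (0 + 2*5)/341 = (0 + 10)*(1/341) = 10*(1/341) = 10/341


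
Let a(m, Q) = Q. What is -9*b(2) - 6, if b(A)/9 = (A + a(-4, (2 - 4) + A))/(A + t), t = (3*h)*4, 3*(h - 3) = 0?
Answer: -195/19 ≈ -10.263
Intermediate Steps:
h = 3 (h = 3 + (⅓)*0 = 3 + 0 = 3)
t = 36 (t = (3*3)*4 = 9*4 = 36)
b(A) = 9*(-2 + 2*A)/(36 + A) (b(A) = 9*((A + ((2 - 4) + A))/(A + 36)) = 9*((A + (-2 + A))/(36 + A)) = 9*((-2 + 2*A)/(36 + A)) = 9*(-2 + 2*A)/(36 + A))
-9*b(2) - 6 = -162*(-1 + 2)/(36 + 2) - 6 = -162/38 - 6 = -9*9/19 - 6 = -81/19 - 6 = -195/19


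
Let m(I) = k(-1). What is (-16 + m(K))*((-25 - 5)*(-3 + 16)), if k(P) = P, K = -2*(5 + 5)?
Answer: 6630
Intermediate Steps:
K = -20 (K = -2*10 = -20)
m(I) = -1
(-16 + m(K))*((-25 - 5)*(-3 + 16)) = (-16 - 1)*((-25 - 5)*(-3 + 16)) = -(-510)*13 = -17*(-390) = 6630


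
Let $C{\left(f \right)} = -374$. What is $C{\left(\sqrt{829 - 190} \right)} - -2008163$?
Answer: $2007789$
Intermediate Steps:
$C{\left(\sqrt{829 - 190} \right)} - -2008163 = -374 - -2008163 = -374 + 2008163 = 2007789$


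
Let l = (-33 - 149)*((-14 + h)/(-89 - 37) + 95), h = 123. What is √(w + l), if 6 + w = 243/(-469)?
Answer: I*√33929350070/1407 ≈ 130.92*I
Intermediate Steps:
w = -3057/469 (w = -6 + 243/(-469) = -6 + 243*(-1/469) = -6 - 243/469 = -3057/469 ≈ -6.5181)
l = -154193/9 (l = (-33 - 149)*((-14 + 123)/(-89 - 37) + 95) = -182*(109/(-126) + 95) = -182*(109*(-1/126) + 95) = -182*(-109/126 + 95) = -182*11861/126 = -154193/9 ≈ -17133.)
√(w + l) = √(-3057/469 - 154193/9) = √(-72344030/4221) = I*√33929350070/1407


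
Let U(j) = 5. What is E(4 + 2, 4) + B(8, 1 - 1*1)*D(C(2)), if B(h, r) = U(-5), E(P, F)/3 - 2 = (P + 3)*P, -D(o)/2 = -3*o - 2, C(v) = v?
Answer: 248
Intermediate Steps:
D(o) = 4 + 6*o (D(o) = -2*(-3*o - 2) = -2*(-2 - 3*o) = 4 + 6*o)
E(P, F) = 6 + 3*P*(3 + P) (E(P, F) = 6 + 3*((P + 3)*P) = 6 + 3*((3 + P)*P) = 6 + 3*(P*(3 + P)) = 6 + 3*P*(3 + P))
B(h, r) = 5
E(4 + 2, 4) + B(8, 1 - 1*1)*D(C(2)) = (6 + 3*(4 + 2)² + 9*(4 + 2)) + 5*(4 + 6*2) = (6 + 3*6² + 9*6) + 5*(4 + 12) = (6 + 3*36 + 54) + 5*16 = (6 + 108 + 54) + 80 = 168 + 80 = 248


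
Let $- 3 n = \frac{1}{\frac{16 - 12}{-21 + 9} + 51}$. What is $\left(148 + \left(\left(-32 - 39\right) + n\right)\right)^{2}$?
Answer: $\frac{136960209}{23104} \approx 5928.0$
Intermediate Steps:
$n = - \frac{1}{152}$ ($n = - \frac{1}{3 \left(\frac{16 - 12}{-21 + 9} + 51\right)} = - \frac{1}{3 \left(\frac{4}{-12} + 51\right)} = - \frac{1}{3 \left(4 \left(- \frac{1}{12}\right) + 51\right)} = - \frac{1}{3 \left(- \frac{1}{3} + 51\right)} = - \frac{1}{3 \cdot \frac{152}{3}} = \left(- \frac{1}{3}\right) \frac{3}{152} = - \frac{1}{152} \approx -0.0065789$)
$\left(148 + \left(\left(-32 - 39\right) + n\right)\right)^{2} = \left(148 - \frac{10793}{152}\right)^{2} = \left(\frac{11703}{152}\right)^{2} = \frac{136960209}{23104}$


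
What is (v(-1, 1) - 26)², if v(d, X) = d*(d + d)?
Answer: 576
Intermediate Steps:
v(d, X) = 2*d² (v(d, X) = d*(2*d) = 2*d²)
(v(-1, 1) - 26)² = (2*(-1)² - 26)² = (2*1 - 26)² = (2 - 26)² = (-24)² = 576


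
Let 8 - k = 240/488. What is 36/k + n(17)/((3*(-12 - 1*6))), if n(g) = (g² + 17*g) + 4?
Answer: -12331/2061 ≈ -5.9830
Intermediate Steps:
n(g) = 4 + g² + 17*g
k = 458/61 (k = 8 - 240/488 = 8 - 1*30/61 = 8 - 30/61 = 458/61 ≈ 7.5082)
36/k + n(17)/((3*(-12 - 1*6))) = 36/(458/61) + (4 + 17² + 17*17)/((3*(-12 - 1*6))) = 36*(61/458) + (4 + 289 + 289)/((3*(-12 - 6))) = 1098/229 + 582/((3*(-18))) = 1098/229 + 582/(-54) = 1098/229 + 582*(-1/54) = 1098/229 - 97/9 = -12331/2061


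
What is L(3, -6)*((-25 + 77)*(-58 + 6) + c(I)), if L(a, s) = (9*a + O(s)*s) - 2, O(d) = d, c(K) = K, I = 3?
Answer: -164761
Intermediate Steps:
L(a, s) = -2 + s² + 9*a (L(a, s) = (9*a + s*s) - 2 = (9*a + s²) - 2 = (s² + 9*a) - 2 = -2 + s² + 9*a)
L(3, -6)*((-25 + 77)*(-58 + 6) + c(I)) = (-2 + (-6)² + 9*3)*((-25 + 77)*(-58 + 6) + 3) = (-2 + 36 + 27)*(52*(-52) + 3) = 61*(-2704 + 3) = 61*(-2701) = -164761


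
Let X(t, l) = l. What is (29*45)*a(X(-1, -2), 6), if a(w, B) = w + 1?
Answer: -1305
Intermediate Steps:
a(w, B) = 1 + w
(29*45)*a(X(-1, -2), 6) = (29*45)*(1 - 2) = 1305*(-1) = -1305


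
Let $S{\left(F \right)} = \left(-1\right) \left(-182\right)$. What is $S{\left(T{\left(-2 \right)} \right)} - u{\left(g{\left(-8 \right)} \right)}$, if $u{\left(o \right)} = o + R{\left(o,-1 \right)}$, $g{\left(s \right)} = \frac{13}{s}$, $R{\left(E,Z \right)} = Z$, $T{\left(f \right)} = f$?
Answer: $\frac{1477}{8} \approx 184.63$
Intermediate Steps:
$S{\left(F \right)} = 182$
$u{\left(o \right)} = -1 + o$ ($u{\left(o \right)} = o - 1 = -1 + o$)
$S{\left(T{\left(-2 \right)} \right)} - u{\left(g{\left(-8 \right)} \right)} = 182 - \left(-1 + \frac{13}{-8}\right) = 182 - \left(-1 + 13 \left(- \frac{1}{8}\right)\right) = 182 - \left(-1 - \frac{13}{8}\right) = 182 - - \frac{21}{8} = 182 + \frac{21}{8} = \frac{1477}{8}$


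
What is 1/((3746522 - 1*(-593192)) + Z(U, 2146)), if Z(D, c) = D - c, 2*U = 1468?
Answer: 1/4338302 ≈ 2.3050e-7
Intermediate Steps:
U = 734 (U = (½)*1468 = 734)
1/((3746522 - 1*(-593192)) + Z(U, 2146)) = 1/((3746522 - 1*(-593192)) + (734 - 1*2146)) = 1/((3746522 + 593192) + (734 - 2146)) = 1/(4339714 - 1412) = 1/4338302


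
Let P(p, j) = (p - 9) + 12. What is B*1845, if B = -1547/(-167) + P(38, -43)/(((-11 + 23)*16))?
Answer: 186880665/10688 ≈ 17485.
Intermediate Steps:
P(p, j) = 3 + p (P(p, j) = (-9 + p) + 12 = 3 + p)
B = 303871/32064 (B = -1547/(-167) + (3 + 38)/(((-11 + 23)*16)) = -1547*(-1/167) + 41/((12*16)) = 1547/167 + 41/192 = 303871/32064 ≈ 9.4770)
B*1845 = (303871/32064)*1845 = 186880665/10688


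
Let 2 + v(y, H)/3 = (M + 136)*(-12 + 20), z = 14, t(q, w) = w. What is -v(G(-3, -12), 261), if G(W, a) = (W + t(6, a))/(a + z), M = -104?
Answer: -762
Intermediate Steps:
G(W, a) = (W + a)/(14 + a) (G(W, a) = (W + a)/(a + 14) = (W + a)/(14 + a))
v(y, H) = 762 (v(y, H) = -6 + 3*((-104 + 136)*(-12 + 20)) = -6 + 3*(32*8) = -6 + 3*256 = -6 + 768 = 762)
-v(G(-3, -12), 261) = -1*762 = -762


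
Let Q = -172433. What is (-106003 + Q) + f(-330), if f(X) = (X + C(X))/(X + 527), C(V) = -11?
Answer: -54852233/197 ≈ -2.7844e+5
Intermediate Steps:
f(X) = (-11 + X)/(527 + X) (f(X) = (X - 11)/(X + 527) = (-11 + X)/(527 + X))
(-106003 + Q) + f(-330) = (-106003 - 172433) + (-11 - 330)/(527 - 330) = -278436 - 341/197 = -54852233/197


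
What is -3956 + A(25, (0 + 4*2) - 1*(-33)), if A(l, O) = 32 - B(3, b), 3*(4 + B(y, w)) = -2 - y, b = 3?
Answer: -11755/3 ≈ -3918.3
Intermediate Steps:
B(y, w) = -14/3 - y/3 (B(y, w) = -4 + (-2 - y)/3 = -4 + (-⅔ - y/3) = -14/3 - y/3)
A(l, O) = 113/3 (A(l, O) = 32 - (-14/3 - ⅓*3) = 32 - (-14/3 - 1) = 32 - 1*(-17/3) = 32 + 17/3 = 113/3)
-3956 + A(25, (0 + 4*2) - 1*(-33)) = -3956 + 113/3 = -11755/3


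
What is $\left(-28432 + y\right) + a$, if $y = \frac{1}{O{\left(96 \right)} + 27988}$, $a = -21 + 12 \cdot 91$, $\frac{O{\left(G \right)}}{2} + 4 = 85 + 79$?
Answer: $- \frac{774535187}{28308} \approx -27361.0$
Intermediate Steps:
$O{\left(G \right)} = 320$ ($O{\left(G \right)} = -8 + 2 \left(85 + 79\right) = -8 + 2 \cdot 164 = -8 + 328 = 320$)
$a = 1071$ ($a = -21 + 1092 = 1071$)
$y = \frac{1}{28308}$ ($y = \frac{1}{320 + 27988} = \frac{1}{28308} \approx 3.5326 \cdot 10^{-5}$)
$\left(-28432 + y\right) + a = \left(-28432 + \frac{1}{28308}\right) + 1071 = - \frac{804853055}{28308} + 1071 = - \frac{774535187}{28308}$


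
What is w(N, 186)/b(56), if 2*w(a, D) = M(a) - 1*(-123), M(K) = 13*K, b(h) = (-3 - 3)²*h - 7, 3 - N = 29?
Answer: -215/4018 ≈ -0.053509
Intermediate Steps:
N = -26 (N = 3 - 1*29 = 3 - 29 = -26)
b(h) = -7 + 36*h (b(h) = (-6)²*h - 7 = 36*h - 7 = -7 + 36*h)
w(a, D) = 123/2 + 13*a/2 (w(a, D) = (13*a - 1*(-123))/2 = (13*a + 123)/2 = (123 + 13*a)/2 = 123/2 + 13*a/2)
w(N, 186)/b(56) = (123/2 + (13/2)*(-26))/(-7 + 36*56) = (123/2 - 169)/(-7 + 2016) = -215/2/2009 = -215/2*1/2009 = -215/4018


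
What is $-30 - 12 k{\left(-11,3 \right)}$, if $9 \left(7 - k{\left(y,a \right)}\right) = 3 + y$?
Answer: $- \frac{374}{3} \approx -124.67$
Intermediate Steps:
$k{\left(y,a \right)} = \frac{20}{3} - \frac{y}{9}$ ($k{\left(y,a \right)} = 7 - \frac{3 + y}{9} = 7 - \left(\frac{1}{3} + \frac{y}{9}\right) = \frac{20}{3} - \frac{y}{9}$)
$-30 - 12 k{\left(-11,3 \right)} = -30 - 12 \left(\frac{20}{3} - - \frac{11}{9}\right) = -30 - 12 \left(\frac{20}{3} + \frac{11}{9}\right) = -30 - \frac{284}{3} = - \frac{374}{3}$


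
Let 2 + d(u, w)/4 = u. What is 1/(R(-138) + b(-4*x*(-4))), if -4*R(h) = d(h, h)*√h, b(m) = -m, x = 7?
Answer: -1/24262 - 5*I*√138/97048 ≈ -4.1217e-5 - 0.00060523*I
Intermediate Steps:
d(u, w) = -8 + 4*u
R(h) = -√h*(-8 + 4*h)/4 (R(h) = -(-8 + 4*h)*√h/4 = -√h*(-8 + 4*h)/4)
1/(R(-138) + b(-4*x*(-4))) = 1/(√(-138)*(2 - 1*(-138)) - (-4*7)*(-4)) = 1/((I*√138)*(2 + 138) - (-28)*(-4)) = 1/((I*√138)*140 - 1*112) = 1/(140*I*√138 - 112) = 1/(-112 + 140*I*√138)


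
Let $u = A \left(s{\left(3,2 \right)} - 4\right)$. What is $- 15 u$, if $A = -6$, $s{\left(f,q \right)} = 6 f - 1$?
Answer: $1170$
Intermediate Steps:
$s{\left(f,q \right)} = -1 + 6 f$
$u = -78$ ($u = - 6 \left(\left(-1 + 6 \cdot 3\right) - 4\right) = - 6 \left(\left(-1 + 18\right) - 4\right) = - 6 \left(17 - 4\right) = \left(-6\right) 13 = -78$)
$- 15 u = - 15 \left(-78\right) = \left(-1\right) \left(-1170\right) = 1170$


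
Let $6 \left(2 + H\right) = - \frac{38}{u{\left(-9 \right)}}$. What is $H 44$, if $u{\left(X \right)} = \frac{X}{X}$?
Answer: $- \frac{1100}{3} \approx -366.67$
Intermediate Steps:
$u{\left(X \right)} = 1$
$H = - \frac{25}{3}$ ($H = -2 + \frac{\left(-38\right) 1^{-1}}{6} = -2 + \frac{\left(-38\right) 1}{6} = -2 + \frac{1}{6} \left(-38\right) = -2 - \frac{19}{3} = - \frac{25}{3} \approx -8.3333$)
$H 44 = \left(- \frac{25}{3}\right) 44 = - \frac{1100}{3}$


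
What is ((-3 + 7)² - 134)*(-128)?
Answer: 15104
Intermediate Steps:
((-3 + 7)² - 134)*(-128) = (4² - 134)*(-128) = (16 - 134)*(-128) = -118*(-128) = 15104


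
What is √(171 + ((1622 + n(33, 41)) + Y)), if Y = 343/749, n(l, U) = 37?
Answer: √20956913/107 ≈ 42.784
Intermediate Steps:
Y = 49/107 (Y = 343*(1/749) = 49/107 ≈ 0.45794)
√(171 + ((1622 + n(33, 41)) + Y)) = √(171 + ((1622 + 37) + 49/107)) = √(171 + (1659 + 49/107)) = √(171 + 177562/107) = √(195859/107) = √20956913/107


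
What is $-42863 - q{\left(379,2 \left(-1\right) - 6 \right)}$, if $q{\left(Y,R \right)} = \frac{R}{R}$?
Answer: $-42864$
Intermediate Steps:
$q{\left(Y,R \right)} = 1$
$-42863 - q{\left(379,2 \left(-1\right) - 6 \right)} = -42863 - 1 = -42864$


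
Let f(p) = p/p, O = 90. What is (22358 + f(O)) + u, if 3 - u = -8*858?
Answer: 29226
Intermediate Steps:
u = 6867 (u = 3 - (-8)*858 = 3 - 1*(-6864) = 3 + 6864 = 6867)
f(p) = 1
(22358 + f(O)) + u = (22358 + 1) + 6867 = 22359 + 6867 = 29226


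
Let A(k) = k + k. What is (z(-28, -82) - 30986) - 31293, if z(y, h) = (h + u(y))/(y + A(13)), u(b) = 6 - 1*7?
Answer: -124475/2 ≈ -62238.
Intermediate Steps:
A(k) = 2*k
u(b) = -1 (u(b) = 6 - 7 = -1)
z(y, h) = (-1 + h)/(26 + y) (z(y, h) = (h - 1)/(y + 2*13) = (-1 + h)/(y + 26) = (-1 + h)/(26 + y))
(z(-28, -82) - 30986) - 31293 = ((-1 - 82)/(26 - 28) - 30986) - 31293 = (-83/(-2) - 30986) - 31293 = (-½*(-83) - 30986) - 31293 = (83/2 - 30986) - 31293 = -61889/2 - 31293 = -124475/2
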